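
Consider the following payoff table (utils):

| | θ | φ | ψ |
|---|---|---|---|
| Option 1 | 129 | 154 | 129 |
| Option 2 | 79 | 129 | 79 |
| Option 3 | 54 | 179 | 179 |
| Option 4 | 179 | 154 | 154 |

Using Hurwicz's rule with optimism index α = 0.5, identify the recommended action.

Option 1: 0.5·154 + 0.5·129 = 141.5
Option 2: 0.5·129 + 0.5·79 = 104
Option 3: 0.5·179 + 0.5·54 = 116.5
Option 4: 0.5·179 + 0.5·154 = 166.5
Highest Hurwicz score = 166.5 → Option 4.

Option 4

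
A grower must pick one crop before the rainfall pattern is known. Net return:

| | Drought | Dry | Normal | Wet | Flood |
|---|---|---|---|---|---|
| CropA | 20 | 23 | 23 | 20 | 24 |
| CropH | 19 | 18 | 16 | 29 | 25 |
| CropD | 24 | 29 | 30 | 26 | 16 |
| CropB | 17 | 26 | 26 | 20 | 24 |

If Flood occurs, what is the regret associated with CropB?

1

Best payoff under Flood is 25.
Regret = 25 − 24 = 1.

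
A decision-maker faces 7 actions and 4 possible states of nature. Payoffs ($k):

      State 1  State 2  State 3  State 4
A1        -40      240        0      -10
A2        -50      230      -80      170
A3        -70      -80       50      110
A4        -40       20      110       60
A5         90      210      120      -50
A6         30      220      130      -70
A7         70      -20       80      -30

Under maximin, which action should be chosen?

A7

Row minima: A1=-40, A2=-80, A3=-80, A4=-40, A5=-50, A6=-70, A7=-30
Best worst-case = -30 → A7.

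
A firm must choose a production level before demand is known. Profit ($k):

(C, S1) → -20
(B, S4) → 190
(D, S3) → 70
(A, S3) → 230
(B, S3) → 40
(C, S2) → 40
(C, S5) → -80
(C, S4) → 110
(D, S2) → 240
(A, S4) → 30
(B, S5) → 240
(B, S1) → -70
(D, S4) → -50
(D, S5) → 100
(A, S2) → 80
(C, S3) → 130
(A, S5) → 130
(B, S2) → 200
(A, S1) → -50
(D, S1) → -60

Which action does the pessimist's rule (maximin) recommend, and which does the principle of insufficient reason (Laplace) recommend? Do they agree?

Row minima: A=-50, B=-70, C=-80, D=-60
Best worst-case = -50 → A.
Row averages: A=84, B=120, C=36, D=60
Highest average = 120 → B.

maximin → A; laplace → B (disagree)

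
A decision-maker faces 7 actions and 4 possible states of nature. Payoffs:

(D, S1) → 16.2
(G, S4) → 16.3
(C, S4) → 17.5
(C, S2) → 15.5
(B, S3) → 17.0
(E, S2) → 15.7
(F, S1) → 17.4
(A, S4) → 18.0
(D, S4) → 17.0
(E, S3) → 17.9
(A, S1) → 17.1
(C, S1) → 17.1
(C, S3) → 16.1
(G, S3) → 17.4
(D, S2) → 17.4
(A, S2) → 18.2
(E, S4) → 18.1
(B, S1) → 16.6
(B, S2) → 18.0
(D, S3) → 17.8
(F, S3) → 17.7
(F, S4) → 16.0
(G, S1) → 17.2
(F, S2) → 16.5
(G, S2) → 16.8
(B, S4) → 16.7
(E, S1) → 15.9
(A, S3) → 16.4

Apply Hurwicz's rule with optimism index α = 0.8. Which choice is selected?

A: 0.8·18.2 + 0.2·16.4 = 17.84
B: 0.8·18.0 + 0.2·16.6 = 17.72
C: 0.8·17.5 + 0.2·15.5 = 17.1
D: 0.8·17.8 + 0.2·16.2 = 17.48
E: 0.8·18.1 + 0.2·15.7 = 17.62
F: 0.8·17.7 + 0.2·16.0 = 17.36
G: 0.8·17.4 + 0.2·16.3 = 17.18
Highest Hurwicz score = 17.84 → A.

A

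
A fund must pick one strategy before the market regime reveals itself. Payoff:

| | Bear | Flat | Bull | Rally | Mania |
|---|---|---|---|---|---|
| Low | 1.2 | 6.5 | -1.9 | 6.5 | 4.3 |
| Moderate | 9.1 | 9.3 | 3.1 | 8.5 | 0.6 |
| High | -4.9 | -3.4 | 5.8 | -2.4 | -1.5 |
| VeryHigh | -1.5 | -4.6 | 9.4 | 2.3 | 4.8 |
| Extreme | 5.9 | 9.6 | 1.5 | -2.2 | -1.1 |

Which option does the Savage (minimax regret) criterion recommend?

Column bests: Bear=9.1, Flat=9.6, Bull=9.4, Rally=8.5, Mania=4.8.
Low regrets: 7.9, 3.1, 11.3, 2.0, 0.5 → max 11.3
Moderate regrets: 0.0, 0.3, 6.3, 0.0, 4.2 → max 6.3
High regrets: 14.0, 13.0, 3.6, 10.9, 6.3 → max 14.0
VeryHigh regrets: 10.6, 14.2, 0.0, 6.2, 0.0 → max 14.2
Extreme regrets: 3.2, 0.0, 7.9, 10.7, 5.9 → max 10.7
Smallest max regret = 6.3 → Moderate.

Moderate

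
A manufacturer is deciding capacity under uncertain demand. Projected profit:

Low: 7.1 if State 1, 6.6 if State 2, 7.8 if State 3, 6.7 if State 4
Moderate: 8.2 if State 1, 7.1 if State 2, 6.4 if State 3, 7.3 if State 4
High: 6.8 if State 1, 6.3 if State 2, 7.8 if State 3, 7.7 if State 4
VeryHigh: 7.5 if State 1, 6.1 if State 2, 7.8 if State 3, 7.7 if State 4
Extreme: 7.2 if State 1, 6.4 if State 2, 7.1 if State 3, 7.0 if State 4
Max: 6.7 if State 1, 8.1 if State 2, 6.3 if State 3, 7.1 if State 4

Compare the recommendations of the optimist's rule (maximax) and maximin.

Row maxima: Low=7.8, Moderate=8.2, High=7.8, VeryHigh=7.8, Extreme=7.2, Max=8.1
Best best-case = 8.2 → Moderate.
Row minima: Low=6.6, Moderate=6.4, High=6.3, VeryHigh=6.1, Extreme=6.4, Max=6.3
Best worst-case = 6.6 → Low.

maximax → Moderate; maximin → Low (disagree)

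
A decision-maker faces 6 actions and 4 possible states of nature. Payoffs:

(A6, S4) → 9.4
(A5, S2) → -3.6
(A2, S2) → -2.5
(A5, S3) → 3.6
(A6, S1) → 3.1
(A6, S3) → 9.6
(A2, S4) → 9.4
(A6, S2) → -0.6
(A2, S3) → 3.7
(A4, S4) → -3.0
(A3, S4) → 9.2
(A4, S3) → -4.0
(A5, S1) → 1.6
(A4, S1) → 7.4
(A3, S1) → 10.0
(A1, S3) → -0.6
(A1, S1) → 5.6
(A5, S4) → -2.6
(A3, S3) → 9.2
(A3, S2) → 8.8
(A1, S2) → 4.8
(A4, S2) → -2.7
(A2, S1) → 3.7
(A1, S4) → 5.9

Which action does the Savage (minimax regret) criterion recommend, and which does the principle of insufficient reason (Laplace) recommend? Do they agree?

minimax regret → A3; laplace → A3 (agree)

Column bests: S1=10.0, S2=8.8, S3=9.6, S4=9.4.
A1 regrets: 4.4, 4.0, 10.2, 3.5 → max 10.2
A2 regrets: 6.3, 11.3, 5.9, 0.0 → max 11.3
A3 regrets: 0.0, 0.0, 0.4, 0.2 → max 0.4
A4 regrets: 2.6, 11.5, 13.6, 12.4 → max 13.6
A5 regrets: 8.4, 12.4, 6.0, 12.0 → max 12.4
A6 regrets: 6.9, 9.4, 0.0, 0.0 → max 9.4
Smallest max regret = 0.4 → A3.
Row averages: A1=3.925, A2=3.575, A3=9.3, A4=-0.575, A5=-0.25, A6=5.375
Highest average = 9.3 → A3.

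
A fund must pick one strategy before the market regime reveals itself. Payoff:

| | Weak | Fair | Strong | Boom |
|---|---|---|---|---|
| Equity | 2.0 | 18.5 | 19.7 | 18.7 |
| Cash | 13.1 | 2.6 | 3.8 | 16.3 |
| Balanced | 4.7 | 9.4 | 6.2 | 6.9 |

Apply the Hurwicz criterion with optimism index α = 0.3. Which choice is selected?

Equity: 0.3·19.7 + 0.7·2.0 = 7.31
Cash: 0.3·16.3 + 0.7·2.6 = 6.71
Balanced: 0.3·9.4 + 0.7·4.7 = 6.11
Highest Hurwicz score = 7.31 → Equity.

Equity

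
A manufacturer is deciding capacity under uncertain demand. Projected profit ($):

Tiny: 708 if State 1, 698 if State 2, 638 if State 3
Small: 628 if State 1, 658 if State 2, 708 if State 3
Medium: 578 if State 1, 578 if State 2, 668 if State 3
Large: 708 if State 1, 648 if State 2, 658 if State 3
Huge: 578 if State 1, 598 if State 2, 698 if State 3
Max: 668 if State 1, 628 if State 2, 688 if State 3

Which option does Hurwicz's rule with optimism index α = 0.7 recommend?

Large

Tiny: 0.7·708 + 0.3·638 = 687
Small: 0.7·708 + 0.3·628 = 684
Medium: 0.7·668 + 0.3·578 = 641
Large: 0.7·708 + 0.3·648 = 690
Huge: 0.7·698 + 0.3·578 = 662
Max: 0.7·688 + 0.3·628 = 670
Highest Hurwicz score = 690 → Large.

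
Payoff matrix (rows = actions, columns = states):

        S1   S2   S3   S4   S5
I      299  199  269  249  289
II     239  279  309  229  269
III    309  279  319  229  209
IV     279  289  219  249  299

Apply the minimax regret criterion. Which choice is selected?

II

Column bests: S1=309, S2=289, S3=319, S4=249, S5=299.
I regrets: 10, 90, 50, 0, 10 → max 90
II regrets: 70, 10, 10, 20, 30 → max 70
III regrets: 0, 10, 0, 20, 90 → max 90
IV regrets: 30, 0, 100, 0, 0 → max 100
Smallest max regret = 70 → II.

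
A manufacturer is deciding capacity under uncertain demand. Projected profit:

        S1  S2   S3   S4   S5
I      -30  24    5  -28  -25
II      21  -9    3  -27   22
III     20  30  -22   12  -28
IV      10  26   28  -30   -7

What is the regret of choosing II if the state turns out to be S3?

Best payoff under S3 is 28.
Regret = 28 − 3 = 25.

25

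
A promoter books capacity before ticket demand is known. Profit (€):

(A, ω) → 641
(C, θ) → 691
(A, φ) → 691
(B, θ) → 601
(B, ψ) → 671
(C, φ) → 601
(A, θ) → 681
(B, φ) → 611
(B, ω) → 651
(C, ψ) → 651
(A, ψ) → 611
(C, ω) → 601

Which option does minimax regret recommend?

A

Column bests: θ=691, φ=691, ψ=671, ω=651.
A regrets: 10, 0, 60, 10 → max 60
B regrets: 90, 80, 0, 0 → max 90
C regrets: 0, 90, 20, 50 → max 90
Smallest max regret = 60 → A.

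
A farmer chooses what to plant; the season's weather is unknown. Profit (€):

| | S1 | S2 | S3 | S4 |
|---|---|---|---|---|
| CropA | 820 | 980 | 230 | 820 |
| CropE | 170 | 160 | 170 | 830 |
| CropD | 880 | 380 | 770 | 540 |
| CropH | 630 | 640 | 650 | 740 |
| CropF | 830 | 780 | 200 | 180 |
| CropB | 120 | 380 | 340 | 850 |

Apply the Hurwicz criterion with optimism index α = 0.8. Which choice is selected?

CropA

CropA: 0.8·980 + 0.2·230 = 830
CropE: 0.8·830 + 0.2·160 = 696
CropD: 0.8·880 + 0.2·380 = 780
CropH: 0.8·740 + 0.2·630 = 718
CropF: 0.8·830 + 0.2·180 = 700
CropB: 0.8·850 + 0.2·120 = 704
Highest Hurwicz score = 830 → CropA.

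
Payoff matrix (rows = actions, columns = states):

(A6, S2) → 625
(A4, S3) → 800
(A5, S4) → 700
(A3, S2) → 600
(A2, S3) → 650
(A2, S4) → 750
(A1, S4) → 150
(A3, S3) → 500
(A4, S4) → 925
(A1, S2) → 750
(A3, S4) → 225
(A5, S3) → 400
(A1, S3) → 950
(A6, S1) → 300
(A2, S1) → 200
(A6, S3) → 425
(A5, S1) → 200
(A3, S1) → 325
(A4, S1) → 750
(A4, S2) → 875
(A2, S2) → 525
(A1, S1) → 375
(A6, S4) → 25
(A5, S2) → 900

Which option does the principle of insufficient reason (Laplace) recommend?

Row averages: A1=556.25, A2=531.25, A3=412.5, A4=837.5, A5=550, A6=343.75
Highest average = 837.5 → A4.

A4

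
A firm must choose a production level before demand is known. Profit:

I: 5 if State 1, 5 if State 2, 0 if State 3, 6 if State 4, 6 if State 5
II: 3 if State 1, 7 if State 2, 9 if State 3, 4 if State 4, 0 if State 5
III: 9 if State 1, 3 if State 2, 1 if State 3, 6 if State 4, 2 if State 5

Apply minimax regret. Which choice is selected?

Column bests: State 1=9, State 2=7, State 3=9, State 4=6, State 5=6.
I regrets: 4, 2, 9, 0, 0 → max 9
II regrets: 6, 0, 0, 2, 6 → max 6
III regrets: 0, 4, 8, 0, 4 → max 8
Smallest max regret = 6 → II.

II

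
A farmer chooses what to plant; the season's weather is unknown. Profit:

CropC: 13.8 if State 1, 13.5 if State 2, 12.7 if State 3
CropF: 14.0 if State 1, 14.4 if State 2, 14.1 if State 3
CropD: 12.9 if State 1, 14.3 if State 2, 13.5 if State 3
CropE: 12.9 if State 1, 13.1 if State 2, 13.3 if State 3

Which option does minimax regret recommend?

CropF

Column bests: State 1=14.0, State 2=14.4, State 3=14.1.
CropC regrets: 0.2, 0.9, 1.4 → max 1.4
CropF regrets: 0.0, 0.0, 0.0 → max 0.0
CropD regrets: 1.1, 0.1, 0.6 → max 1.1
CropE regrets: 1.1, 1.3, 0.8 → max 1.3
Smallest max regret = 0.0 → CropF.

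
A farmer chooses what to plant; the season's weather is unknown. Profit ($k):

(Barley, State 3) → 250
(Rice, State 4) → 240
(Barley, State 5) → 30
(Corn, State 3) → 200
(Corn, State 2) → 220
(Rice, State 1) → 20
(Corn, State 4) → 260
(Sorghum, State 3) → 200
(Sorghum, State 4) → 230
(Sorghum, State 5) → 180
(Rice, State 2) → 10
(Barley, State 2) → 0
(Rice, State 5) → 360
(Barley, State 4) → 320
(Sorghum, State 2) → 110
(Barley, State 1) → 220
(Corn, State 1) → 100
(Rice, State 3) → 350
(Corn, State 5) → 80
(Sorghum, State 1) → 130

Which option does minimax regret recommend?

Column bests: State 1=220, State 2=220, State 3=350, State 4=320, State 5=360.
Barley regrets: 0, 220, 100, 0, 330 → max 330
Rice regrets: 200, 210, 0, 80, 0 → max 210
Sorghum regrets: 90, 110, 150, 90, 180 → max 180
Corn regrets: 120, 0, 150, 60, 280 → max 280
Smallest max regret = 180 → Sorghum.

Sorghum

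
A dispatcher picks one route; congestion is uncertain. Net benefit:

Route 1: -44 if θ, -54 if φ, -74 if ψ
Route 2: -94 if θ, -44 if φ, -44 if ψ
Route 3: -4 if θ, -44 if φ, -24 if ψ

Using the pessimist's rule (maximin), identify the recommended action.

Route 3

Row minima: Route 1=-74, Route 2=-94, Route 3=-44
Best worst-case = -44 → Route 3.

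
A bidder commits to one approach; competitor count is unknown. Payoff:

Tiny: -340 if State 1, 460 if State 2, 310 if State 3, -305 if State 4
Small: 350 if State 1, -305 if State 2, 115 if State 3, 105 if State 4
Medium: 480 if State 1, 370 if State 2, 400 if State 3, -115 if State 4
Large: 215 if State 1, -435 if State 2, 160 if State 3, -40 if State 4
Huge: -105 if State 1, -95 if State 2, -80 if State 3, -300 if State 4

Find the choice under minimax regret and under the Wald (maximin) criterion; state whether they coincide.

Column bests: State 1=480, State 2=460, State 3=400, State 4=105.
Tiny regrets: 820, 0, 90, 410 → max 820
Small regrets: 130, 765, 285, 0 → max 765
Medium regrets: 0, 90, 0, 220 → max 220
Large regrets: 265, 895, 240, 145 → max 895
Huge regrets: 585, 555, 480, 405 → max 585
Smallest max regret = 220 → Medium.
Row minima: Tiny=-340, Small=-305, Medium=-115, Large=-435, Huge=-300
Best worst-case = -115 → Medium.

minimax regret → Medium; maximin → Medium (agree)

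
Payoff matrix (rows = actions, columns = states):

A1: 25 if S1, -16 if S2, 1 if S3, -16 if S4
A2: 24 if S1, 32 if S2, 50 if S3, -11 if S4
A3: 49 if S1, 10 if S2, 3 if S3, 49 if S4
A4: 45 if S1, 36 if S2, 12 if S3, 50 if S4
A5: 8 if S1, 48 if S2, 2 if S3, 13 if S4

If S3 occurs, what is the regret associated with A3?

47

Best payoff under S3 is 50.
Regret = 50 − 3 = 47.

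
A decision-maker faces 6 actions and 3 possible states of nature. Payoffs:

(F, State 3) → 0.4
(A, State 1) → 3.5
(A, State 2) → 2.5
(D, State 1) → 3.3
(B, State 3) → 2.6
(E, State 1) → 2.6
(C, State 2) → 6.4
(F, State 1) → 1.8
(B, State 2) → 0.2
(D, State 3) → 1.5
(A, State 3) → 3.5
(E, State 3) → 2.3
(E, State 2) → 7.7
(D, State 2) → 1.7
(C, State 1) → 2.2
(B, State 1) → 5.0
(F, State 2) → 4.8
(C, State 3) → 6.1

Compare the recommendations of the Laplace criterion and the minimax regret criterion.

Row averages: A=19/6, B=2.6, C=4.9, D=13/6, E=4.2, F=7/3
Highest average = 4.9 → C.
Column bests: State 1=5.0, State 2=7.7, State 3=6.1.
A regrets: 1.5, 5.2, 2.6 → max 5.2
B regrets: 0.0, 7.5, 3.5 → max 7.5
C regrets: 2.8, 1.3, 0.0 → max 2.8
D regrets: 1.7, 6.0, 4.6 → max 6.0
E regrets: 2.4, 0.0, 3.8 → max 3.8
F regrets: 3.2, 2.9, 5.7 → max 5.7
Smallest max regret = 2.8 → C.

laplace → C; minimax regret → C (agree)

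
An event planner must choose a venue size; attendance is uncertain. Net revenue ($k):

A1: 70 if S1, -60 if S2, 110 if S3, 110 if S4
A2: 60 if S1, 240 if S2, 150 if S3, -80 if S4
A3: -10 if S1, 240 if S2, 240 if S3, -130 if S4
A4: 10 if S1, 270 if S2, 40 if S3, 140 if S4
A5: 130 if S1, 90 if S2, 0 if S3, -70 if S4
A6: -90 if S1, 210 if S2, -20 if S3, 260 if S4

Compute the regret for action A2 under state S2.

Best payoff under S2 is 270.
Regret = 270 − 240 = 30.

30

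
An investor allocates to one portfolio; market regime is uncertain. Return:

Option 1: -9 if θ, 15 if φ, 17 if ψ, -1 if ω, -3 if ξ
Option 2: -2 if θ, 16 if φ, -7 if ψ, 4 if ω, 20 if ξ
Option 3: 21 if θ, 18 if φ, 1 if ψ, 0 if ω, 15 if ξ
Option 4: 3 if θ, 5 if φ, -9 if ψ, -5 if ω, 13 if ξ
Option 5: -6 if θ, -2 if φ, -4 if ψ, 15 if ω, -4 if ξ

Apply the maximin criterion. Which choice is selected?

Row minima: Option 1=-9, Option 2=-7, Option 3=0, Option 4=-9, Option 5=-6
Best worst-case = 0 → Option 3.

Option 3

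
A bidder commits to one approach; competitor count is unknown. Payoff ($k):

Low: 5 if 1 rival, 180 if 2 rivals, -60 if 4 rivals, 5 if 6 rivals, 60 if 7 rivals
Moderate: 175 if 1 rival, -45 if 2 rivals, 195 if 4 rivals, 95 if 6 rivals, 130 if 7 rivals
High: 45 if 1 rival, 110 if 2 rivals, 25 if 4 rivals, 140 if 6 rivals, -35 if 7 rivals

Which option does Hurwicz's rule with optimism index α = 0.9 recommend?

Moderate

Low: 0.9·180 + 0.1·(-60) = 156
Moderate: 0.9·195 + 0.1·(-45) = 171
High: 0.9·140 + 0.1·(-35) = 122.5
Highest Hurwicz score = 171 → Moderate.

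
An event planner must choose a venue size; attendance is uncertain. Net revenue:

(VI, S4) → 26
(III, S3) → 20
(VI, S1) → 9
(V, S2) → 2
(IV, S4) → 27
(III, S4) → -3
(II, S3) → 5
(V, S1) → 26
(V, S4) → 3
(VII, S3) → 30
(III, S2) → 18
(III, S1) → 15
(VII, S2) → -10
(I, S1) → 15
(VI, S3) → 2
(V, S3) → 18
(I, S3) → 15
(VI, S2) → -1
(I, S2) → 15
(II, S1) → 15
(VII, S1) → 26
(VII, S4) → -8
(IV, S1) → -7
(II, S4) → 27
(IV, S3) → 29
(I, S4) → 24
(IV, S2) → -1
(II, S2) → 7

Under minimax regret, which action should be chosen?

I

Column bests: S1=26, S2=18, S3=30, S4=27.
I regrets: 11, 3, 15, 3 → max 15
II regrets: 11, 11, 25, 0 → max 25
III regrets: 11, 0, 10, 30 → max 30
IV regrets: 33, 19, 1, 0 → max 33
V regrets: 0, 16, 12, 24 → max 24
VI regrets: 17, 19, 28, 1 → max 28
VII regrets: 0, 28, 0, 35 → max 35
Smallest max regret = 15 → I.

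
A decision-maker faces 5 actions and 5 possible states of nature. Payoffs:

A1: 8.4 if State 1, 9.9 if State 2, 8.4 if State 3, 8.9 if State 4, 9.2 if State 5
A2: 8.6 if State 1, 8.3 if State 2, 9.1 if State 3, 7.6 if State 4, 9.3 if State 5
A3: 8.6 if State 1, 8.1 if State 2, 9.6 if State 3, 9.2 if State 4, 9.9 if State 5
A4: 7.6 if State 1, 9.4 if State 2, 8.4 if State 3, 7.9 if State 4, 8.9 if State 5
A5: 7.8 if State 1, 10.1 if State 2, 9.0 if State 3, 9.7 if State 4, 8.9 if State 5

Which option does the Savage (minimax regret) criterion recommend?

A5

Column bests: State 1=8.6, State 2=10.1, State 3=9.6, State 4=9.7, State 5=9.9.
A1 regrets: 0.2, 0.2, 1.2, 0.8, 0.7 → max 1.2
A2 regrets: 0.0, 1.8, 0.5, 2.1, 0.6 → max 2.1
A3 regrets: 0.0, 2.0, 0.0, 0.5, 0.0 → max 2.0
A4 regrets: 1.0, 0.7, 1.2, 1.8, 1.0 → max 1.8
A5 regrets: 0.8, 0.0, 0.6, 0.0, 1.0 → max 1.0
Smallest max regret = 1.0 → A5.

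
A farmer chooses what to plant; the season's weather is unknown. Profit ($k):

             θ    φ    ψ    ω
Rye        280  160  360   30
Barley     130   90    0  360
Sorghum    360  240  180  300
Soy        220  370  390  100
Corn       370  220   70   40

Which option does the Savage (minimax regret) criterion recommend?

Column bests: θ=370, φ=370, ψ=390, ω=360.
Rye regrets: 90, 210, 30, 330 → max 330
Barley regrets: 240, 280, 390, 0 → max 390
Sorghum regrets: 10, 130, 210, 60 → max 210
Soy regrets: 150, 0, 0, 260 → max 260
Corn regrets: 0, 150, 320, 320 → max 320
Smallest max regret = 210 → Sorghum.

Sorghum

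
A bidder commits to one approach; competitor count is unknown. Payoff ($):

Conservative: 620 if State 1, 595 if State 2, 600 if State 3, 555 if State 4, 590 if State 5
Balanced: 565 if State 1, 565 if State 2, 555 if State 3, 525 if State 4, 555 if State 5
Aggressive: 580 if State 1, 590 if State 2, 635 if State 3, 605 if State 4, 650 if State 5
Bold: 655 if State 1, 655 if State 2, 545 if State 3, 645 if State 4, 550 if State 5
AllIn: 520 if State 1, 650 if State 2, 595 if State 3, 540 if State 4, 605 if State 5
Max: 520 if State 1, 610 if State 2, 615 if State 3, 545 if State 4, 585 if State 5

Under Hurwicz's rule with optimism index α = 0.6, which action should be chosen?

Conservative: 0.6·620 + 0.4·555 = 594
Balanced: 0.6·565 + 0.4·525 = 549
Aggressive: 0.6·650 + 0.4·580 = 622
Bold: 0.6·655 + 0.4·545 = 611
AllIn: 0.6·650 + 0.4·520 = 598
Max: 0.6·615 + 0.4·520 = 577
Highest Hurwicz score = 622 → Aggressive.

Aggressive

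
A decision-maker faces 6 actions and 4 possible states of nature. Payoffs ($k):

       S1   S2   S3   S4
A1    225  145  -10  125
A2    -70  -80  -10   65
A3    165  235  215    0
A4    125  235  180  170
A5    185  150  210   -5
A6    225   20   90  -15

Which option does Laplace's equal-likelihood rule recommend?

Row averages: A1=121.25, A2=-23.75, A3=153.75, A4=177.5, A5=135, A6=80
Highest average = 177.5 → A4.

A4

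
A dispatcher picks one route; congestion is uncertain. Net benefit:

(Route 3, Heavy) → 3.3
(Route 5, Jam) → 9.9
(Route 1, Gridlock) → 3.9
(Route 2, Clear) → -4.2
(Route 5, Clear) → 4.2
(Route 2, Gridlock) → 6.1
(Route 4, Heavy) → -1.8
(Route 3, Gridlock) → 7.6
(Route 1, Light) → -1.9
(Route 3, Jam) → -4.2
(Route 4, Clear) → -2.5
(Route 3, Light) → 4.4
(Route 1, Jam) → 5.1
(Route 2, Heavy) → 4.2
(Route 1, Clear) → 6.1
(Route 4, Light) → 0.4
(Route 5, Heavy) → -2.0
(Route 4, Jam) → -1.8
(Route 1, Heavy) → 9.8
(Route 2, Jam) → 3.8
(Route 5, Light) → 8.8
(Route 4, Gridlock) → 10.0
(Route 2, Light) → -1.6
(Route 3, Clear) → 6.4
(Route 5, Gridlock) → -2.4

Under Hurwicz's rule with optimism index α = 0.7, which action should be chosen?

Route 1: 0.7·9.8 + 0.3·(-1.9) = 6.29
Route 2: 0.7·6.1 + 0.3·(-4.2) = 3.01
Route 3: 0.7·7.6 + 0.3·(-4.2) = 4.06
Route 4: 0.7·10.0 + 0.3·(-2.5) = 6.25
Route 5: 0.7·9.9 + 0.3·(-2.4) = 6.21
Highest Hurwicz score = 6.29 → Route 1.

Route 1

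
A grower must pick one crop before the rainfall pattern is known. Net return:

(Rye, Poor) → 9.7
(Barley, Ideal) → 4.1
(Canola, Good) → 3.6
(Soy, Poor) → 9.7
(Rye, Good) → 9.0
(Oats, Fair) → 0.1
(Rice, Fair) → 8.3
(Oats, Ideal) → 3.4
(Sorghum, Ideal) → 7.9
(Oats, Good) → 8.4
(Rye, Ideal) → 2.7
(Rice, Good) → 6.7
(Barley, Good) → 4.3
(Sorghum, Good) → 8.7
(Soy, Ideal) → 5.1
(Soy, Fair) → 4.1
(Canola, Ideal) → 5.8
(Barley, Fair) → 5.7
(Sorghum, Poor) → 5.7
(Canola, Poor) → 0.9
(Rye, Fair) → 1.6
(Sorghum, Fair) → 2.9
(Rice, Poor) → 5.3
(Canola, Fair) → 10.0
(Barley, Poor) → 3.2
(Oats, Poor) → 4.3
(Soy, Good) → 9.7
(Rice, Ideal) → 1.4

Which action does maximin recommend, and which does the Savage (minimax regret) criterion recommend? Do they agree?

maximin → Soy; minimax regret → Soy (agree)

Row minima: Soy=4.1, Barley=3.2, Sorghum=2.9, Rice=1.4, Canola=0.9, Rye=1.6, Oats=0.1
Best worst-case = 4.1 → Soy.
Column bests: Poor=9.7, Fair=10.0, Good=9.7, Ideal=7.9.
Soy regrets: 0.0, 5.9, 0.0, 2.8 → max 5.9
Barley regrets: 6.5, 4.3, 5.4, 3.8 → max 6.5
Sorghum regrets: 4.0, 7.1, 1.0, 0.0 → max 7.1
Rice regrets: 4.4, 1.7, 3.0, 6.5 → max 6.5
Canola regrets: 8.8, 0.0, 6.1, 2.1 → max 8.8
Rye regrets: 0.0, 8.4, 0.7, 5.2 → max 8.4
Oats regrets: 5.4, 9.9, 1.3, 4.5 → max 9.9
Smallest max regret = 5.9 → Soy.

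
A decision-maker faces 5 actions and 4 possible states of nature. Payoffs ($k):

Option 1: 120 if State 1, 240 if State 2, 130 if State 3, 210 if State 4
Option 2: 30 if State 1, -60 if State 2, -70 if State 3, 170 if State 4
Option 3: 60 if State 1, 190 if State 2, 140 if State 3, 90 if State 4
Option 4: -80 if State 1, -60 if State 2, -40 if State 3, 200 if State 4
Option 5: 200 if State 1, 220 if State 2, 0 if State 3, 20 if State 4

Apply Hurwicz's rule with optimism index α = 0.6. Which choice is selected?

Option 1

Option 1: 0.6·240 + 0.4·120 = 192
Option 2: 0.6·170 + 0.4·(-70) = 74
Option 3: 0.6·190 + 0.4·60 = 138
Option 4: 0.6·200 + 0.4·(-80) = 88
Option 5: 0.6·220 + 0.4·0 = 132
Highest Hurwicz score = 192 → Option 1.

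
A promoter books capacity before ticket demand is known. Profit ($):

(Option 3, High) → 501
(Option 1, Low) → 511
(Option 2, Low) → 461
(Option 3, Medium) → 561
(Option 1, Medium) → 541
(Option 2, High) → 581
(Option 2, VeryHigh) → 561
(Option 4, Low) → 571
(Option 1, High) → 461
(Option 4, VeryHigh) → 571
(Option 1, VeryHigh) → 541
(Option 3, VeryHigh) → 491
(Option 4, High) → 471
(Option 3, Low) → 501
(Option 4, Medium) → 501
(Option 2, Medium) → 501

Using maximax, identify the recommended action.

Option 2

Row maxima: Option 1=541, Option 2=581, Option 3=561, Option 4=571
Best best-case = 581 → Option 2.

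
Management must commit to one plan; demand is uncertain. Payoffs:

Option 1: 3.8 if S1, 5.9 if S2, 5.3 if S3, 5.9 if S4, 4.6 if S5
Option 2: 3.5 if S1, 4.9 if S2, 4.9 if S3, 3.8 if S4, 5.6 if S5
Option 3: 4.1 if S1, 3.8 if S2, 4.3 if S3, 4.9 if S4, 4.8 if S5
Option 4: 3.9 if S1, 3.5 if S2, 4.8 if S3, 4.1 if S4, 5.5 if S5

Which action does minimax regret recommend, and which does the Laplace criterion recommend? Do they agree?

minimax regret → Option 1; laplace → Option 1 (agree)

Column bests: S1=4.1, S2=5.9, S3=5.3, S4=5.9, S5=5.6.
Option 1 regrets: 0.3, 0.0, 0.0, 0.0, 1.0 → max 1.0
Option 2 regrets: 0.6, 1.0, 0.4, 2.1, 0.0 → max 2.1
Option 3 regrets: 0.0, 2.1, 1.0, 1.0, 0.8 → max 2.1
Option 4 regrets: 0.2, 2.4, 0.5, 1.8, 0.1 → max 2.4
Smallest max regret = 1.0 → Option 1.
Row averages: Option 1=5.1, Option 2=4.54, Option 3=4.38, Option 4=4.36
Highest average = 5.1 → Option 1.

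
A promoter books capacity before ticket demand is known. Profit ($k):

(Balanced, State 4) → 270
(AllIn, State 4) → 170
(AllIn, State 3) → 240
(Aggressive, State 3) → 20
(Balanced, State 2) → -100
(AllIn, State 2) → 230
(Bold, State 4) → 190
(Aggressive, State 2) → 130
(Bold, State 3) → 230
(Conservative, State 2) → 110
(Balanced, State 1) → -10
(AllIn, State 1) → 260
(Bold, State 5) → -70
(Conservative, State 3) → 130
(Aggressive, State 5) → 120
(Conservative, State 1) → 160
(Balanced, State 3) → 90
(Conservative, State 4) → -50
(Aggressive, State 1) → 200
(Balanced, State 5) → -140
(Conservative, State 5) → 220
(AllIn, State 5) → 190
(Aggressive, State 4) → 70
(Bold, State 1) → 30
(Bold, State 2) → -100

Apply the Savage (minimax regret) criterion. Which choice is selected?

AllIn

Column bests: State 1=260, State 2=230, State 3=240, State 4=270, State 5=220.
Conservative regrets: 100, 120, 110, 320, 0 → max 320
Balanced regrets: 270, 330, 150, 0, 360 → max 360
Aggressive regrets: 60, 100, 220, 200, 100 → max 220
Bold regrets: 230, 330, 10, 80, 290 → max 330
AllIn regrets: 0, 0, 0, 100, 30 → max 100
Smallest max regret = 100 → AllIn.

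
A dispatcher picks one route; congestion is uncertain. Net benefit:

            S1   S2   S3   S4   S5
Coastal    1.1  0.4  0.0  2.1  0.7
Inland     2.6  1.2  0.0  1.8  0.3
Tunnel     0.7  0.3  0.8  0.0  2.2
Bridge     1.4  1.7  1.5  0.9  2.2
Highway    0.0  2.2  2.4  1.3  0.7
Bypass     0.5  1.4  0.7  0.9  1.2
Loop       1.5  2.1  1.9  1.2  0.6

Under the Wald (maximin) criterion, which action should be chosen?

Bridge

Row minima: Coastal=0.0, Inland=0.0, Tunnel=0.0, Bridge=0.9, Highway=0.0, Bypass=0.5, Loop=0.6
Best worst-case = 0.9 → Bridge.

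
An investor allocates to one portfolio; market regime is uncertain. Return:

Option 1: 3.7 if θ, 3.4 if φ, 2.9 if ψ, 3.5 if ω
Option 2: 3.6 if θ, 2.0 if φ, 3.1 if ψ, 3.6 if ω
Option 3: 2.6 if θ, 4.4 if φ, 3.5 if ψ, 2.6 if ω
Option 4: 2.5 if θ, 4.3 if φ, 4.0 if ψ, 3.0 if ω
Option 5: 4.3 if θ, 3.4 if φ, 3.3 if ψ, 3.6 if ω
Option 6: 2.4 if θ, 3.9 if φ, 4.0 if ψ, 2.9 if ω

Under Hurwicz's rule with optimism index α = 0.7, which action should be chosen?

Option 5

Option 1: 0.7·3.7 + 0.3·2.9 = 3.46
Option 2: 0.7·3.6 + 0.3·2.0 = 3.12
Option 3: 0.7·4.4 + 0.3·2.6 = 3.86
Option 4: 0.7·4.3 + 0.3·2.5 = 3.76
Option 5: 0.7·4.3 + 0.3·3.3 = 4
Option 6: 0.7·4.0 + 0.3·2.4 = 3.52
Highest Hurwicz score = 4 → Option 5.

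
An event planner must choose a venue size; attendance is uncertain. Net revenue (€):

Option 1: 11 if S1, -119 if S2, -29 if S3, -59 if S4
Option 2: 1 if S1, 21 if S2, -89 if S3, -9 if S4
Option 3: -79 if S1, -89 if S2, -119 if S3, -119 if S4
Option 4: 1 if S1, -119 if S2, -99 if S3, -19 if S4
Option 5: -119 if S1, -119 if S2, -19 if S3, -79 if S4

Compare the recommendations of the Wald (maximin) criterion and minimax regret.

Row minima: Option 1=-119, Option 2=-89, Option 3=-119, Option 4=-119, Option 5=-119
Best worst-case = -89 → Option 2.
Column bests: S1=11, S2=21, S3=-19, S4=-9.
Option 1 regrets: 0, 140, 10, 50 → max 140
Option 2 regrets: 10, 0, 70, 0 → max 70
Option 3 regrets: 90, 110, 100, 110 → max 110
Option 4 regrets: 10, 140, 80, 10 → max 140
Option 5 regrets: 130, 140, 0, 70 → max 140
Smallest max regret = 70 → Option 2.

maximin → Option 2; minimax regret → Option 2 (agree)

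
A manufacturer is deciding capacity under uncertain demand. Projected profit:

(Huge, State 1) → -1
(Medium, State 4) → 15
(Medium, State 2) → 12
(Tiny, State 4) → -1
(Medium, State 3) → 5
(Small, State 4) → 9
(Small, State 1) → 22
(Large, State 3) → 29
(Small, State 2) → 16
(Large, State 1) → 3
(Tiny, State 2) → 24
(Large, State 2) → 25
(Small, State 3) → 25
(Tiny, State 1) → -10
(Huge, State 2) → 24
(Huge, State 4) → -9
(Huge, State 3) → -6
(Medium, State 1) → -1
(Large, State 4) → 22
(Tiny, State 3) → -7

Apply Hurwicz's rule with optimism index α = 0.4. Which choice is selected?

Small

Tiny: 0.4·24 + 0.6·(-10) = 3.6
Small: 0.4·25 + 0.6·9 = 15.4
Medium: 0.4·15 + 0.6·(-1) = 5.4
Large: 0.4·29 + 0.6·3 = 13.4
Huge: 0.4·24 + 0.6·(-9) = 4.2
Highest Hurwicz score = 15.4 → Small.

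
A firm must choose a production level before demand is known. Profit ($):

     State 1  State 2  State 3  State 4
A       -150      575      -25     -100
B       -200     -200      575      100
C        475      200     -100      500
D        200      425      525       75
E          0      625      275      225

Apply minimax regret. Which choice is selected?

Column bests: State 1=475, State 2=625, State 3=575, State 4=500.
A regrets: 625, 50, 600, 600 → max 625
B regrets: 675, 825, 0, 400 → max 825
C regrets: 0, 425, 675, 0 → max 675
D regrets: 275, 200, 50, 425 → max 425
E regrets: 475, 0, 300, 275 → max 475
Smallest max regret = 425 → D.

D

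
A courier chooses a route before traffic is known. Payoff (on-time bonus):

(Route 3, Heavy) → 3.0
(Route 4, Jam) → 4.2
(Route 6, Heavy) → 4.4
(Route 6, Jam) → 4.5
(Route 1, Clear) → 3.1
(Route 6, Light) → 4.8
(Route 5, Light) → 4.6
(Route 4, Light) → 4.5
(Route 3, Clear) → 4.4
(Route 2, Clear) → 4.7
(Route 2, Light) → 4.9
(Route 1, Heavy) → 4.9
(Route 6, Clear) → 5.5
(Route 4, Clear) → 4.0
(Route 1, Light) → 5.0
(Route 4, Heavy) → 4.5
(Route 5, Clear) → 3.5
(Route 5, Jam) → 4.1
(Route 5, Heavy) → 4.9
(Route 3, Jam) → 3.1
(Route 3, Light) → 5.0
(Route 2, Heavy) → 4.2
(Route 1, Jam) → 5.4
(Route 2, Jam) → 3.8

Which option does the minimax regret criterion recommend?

Route 6

Column bests: Clear=5.5, Light=5.0, Heavy=4.9, Jam=5.4.
Route 1 regrets: 2.4, 0.0, 0.0, 0.0 → max 2.4
Route 2 regrets: 0.8, 0.1, 0.7, 1.6 → max 1.6
Route 3 regrets: 1.1, 0.0, 1.9, 2.3 → max 2.3
Route 4 regrets: 1.5, 0.5, 0.4, 1.2 → max 1.5
Route 5 regrets: 2.0, 0.4, 0.0, 1.3 → max 2.0
Route 6 regrets: 0.0, 0.2, 0.5, 0.9 → max 0.9
Smallest max regret = 0.9 → Route 6.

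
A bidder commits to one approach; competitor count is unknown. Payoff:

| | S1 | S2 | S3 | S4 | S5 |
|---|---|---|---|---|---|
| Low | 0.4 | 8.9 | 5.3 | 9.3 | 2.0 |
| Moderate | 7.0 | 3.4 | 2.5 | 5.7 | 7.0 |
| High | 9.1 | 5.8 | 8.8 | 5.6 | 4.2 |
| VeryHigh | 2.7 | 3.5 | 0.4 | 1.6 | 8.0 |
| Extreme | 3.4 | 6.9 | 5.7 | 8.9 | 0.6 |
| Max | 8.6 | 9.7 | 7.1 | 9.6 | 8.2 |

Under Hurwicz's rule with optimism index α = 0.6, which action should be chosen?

Max

Low: 0.6·9.3 + 0.4·0.4 = 5.74
Moderate: 0.6·7.0 + 0.4·2.5 = 5.2
High: 0.6·9.1 + 0.4·4.2 = 7.14
VeryHigh: 0.6·8.0 + 0.4·0.4 = 4.96
Extreme: 0.6·8.9 + 0.4·0.6 = 5.58
Max: 0.6·9.7 + 0.4·7.1 = 8.66
Highest Hurwicz score = 8.66 → Max.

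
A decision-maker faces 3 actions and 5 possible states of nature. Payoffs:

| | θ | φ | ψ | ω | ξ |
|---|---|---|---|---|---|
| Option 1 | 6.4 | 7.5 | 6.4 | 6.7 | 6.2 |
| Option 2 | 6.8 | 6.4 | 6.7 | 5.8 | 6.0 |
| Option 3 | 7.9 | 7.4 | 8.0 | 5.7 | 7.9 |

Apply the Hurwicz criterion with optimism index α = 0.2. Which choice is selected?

Option 1

Option 1: 0.2·7.5 + 0.8·6.2 = 6.46
Option 2: 0.2·6.8 + 0.8·5.8 = 6
Option 3: 0.2·8.0 + 0.8·5.7 = 6.16
Highest Hurwicz score = 6.46 → Option 1.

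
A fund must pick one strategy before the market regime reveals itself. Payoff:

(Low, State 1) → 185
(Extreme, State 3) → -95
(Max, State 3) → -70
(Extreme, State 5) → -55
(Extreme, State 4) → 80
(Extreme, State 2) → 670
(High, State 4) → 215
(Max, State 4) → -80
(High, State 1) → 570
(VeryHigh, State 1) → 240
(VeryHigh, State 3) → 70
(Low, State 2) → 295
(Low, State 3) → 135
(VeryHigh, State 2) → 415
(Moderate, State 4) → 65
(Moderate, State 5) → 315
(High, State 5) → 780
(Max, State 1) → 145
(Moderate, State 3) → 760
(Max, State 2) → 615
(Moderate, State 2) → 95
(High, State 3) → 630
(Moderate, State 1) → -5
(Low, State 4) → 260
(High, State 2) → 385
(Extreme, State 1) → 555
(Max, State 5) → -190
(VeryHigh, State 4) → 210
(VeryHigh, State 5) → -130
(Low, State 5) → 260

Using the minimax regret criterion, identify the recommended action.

High

Column bests: State 1=570, State 2=670, State 3=760, State 4=260, State 5=780.
Low regrets: 385, 375, 625, 0, 520 → max 625
Moderate regrets: 575, 575, 0, 195, 465 → max 575
High regrets: 0, 285, 130, 45, 0 → max 285
VeryHigh regrets: 330, 255, 690, 50, 910 → max 910
Extreme regrets: 15, 0, 855, 180, 835 → max 855
Max regrets: 425, 55, 830, 340, 970 → max 970
Smallest max regret = 285 → High.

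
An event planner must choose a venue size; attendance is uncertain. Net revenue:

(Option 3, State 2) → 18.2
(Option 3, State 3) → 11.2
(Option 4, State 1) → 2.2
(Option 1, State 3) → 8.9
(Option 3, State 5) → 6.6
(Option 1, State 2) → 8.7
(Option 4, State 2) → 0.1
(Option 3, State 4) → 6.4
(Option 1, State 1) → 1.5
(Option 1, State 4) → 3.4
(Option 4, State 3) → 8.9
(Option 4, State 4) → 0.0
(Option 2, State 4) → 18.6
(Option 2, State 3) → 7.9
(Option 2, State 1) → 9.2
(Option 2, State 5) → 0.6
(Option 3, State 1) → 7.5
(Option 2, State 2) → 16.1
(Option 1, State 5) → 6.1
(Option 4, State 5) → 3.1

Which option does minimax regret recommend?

Option 2

Column bests: State 1=9.2, State 2=18.2, State 3=11.2, State 4=18.6, State 5=6.6.
Option 1 regrets: 7.7, 9.5, 2.3, 15.2, 0.5 → max 15.2
Option 2 regrets: 0.0, 2.1, 3.3, 0.0, 6.0 → max 6.0
Option 3 regrets: 1.7, 0.0, 0.0, 12.2, 0.0 → max 12.2
Option 4 regrets: 7.0, 18.1, 2.3, 18.6, 3.5 → max 18.6
Smallest max regret = 6.0 → Option 2.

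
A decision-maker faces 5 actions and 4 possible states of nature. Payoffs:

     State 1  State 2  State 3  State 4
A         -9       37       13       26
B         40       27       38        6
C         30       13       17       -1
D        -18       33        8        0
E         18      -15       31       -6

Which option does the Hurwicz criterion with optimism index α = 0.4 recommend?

A: 0.4·37 + 0.6·(-9) = 9.4
B: 0.4·40 + 0.6·6 = 19.6
C: 0.4·30 + 0.6·(-1) = 11.4
D: 0.4·33 + 0.6·(-18) = 2.4
E: 0.4·31 + 0.6·(-15) = 3.4
Highest Hurwicz score = 19.6 → B.

B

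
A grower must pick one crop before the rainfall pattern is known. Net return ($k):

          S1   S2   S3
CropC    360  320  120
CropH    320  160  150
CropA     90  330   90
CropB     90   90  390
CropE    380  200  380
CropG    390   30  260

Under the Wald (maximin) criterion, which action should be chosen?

Row minima: CropC=120, CropH=150, CropA=90, CropB=90, CropE=200, CropG=30
Best worst-case = 200 → CropE.

CropE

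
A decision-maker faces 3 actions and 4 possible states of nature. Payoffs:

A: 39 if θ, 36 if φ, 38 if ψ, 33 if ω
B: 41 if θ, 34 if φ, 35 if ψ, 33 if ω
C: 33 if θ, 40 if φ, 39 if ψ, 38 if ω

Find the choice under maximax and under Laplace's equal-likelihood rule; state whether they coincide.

Row maxima: A=39, B=41, C=40
Best best-case = 41 → B.
Row averages: A=36.5, B=35.75, C=37.5
Highest average = 37.5 → C.

maximax → B; laplace → C (disagree)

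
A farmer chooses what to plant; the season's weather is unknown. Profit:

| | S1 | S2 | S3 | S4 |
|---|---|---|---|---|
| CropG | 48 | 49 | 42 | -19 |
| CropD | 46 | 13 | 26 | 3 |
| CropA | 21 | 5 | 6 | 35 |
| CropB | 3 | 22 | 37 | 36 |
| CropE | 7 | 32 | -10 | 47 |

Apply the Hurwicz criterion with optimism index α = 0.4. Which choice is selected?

CropG: 0.4·49 + 0.6·(-19) = 8.2
CropD: 0.4·46 + 0.6·3 = 20.2
CropA: 0.4·35 + 0.6·5 = 17
CropB: 0.4·37 + 0.6·3 = 16.6
CropE: 0.4·47 + 0.6·(-10) = 12.8
Highest Hurwicz score = 20.2 → CropD.

CropD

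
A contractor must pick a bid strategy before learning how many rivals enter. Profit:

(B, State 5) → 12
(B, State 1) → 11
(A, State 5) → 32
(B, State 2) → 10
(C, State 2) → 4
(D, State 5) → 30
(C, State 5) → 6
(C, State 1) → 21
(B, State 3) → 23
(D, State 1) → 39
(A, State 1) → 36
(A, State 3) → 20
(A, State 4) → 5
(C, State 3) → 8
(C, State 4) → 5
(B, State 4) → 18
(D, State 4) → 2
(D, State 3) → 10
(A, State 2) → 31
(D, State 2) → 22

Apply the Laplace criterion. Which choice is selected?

A

Row averages: A=24.8, B=14.8, C=8.8, D=20.6
Highest average = 24.8 → A.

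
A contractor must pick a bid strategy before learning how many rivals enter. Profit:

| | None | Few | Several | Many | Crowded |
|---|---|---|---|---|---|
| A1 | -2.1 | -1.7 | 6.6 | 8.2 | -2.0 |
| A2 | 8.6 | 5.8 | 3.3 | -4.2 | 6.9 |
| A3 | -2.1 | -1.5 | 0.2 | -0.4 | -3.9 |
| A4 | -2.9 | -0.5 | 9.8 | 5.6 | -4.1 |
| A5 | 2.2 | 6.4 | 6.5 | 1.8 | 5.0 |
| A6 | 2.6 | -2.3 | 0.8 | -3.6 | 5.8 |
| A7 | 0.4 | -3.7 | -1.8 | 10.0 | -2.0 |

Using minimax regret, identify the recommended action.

A5

Column bests: None=8.6, Few=6.4, Several=9.8, Many=10.0, Crowded=6.9.
A1 regrets: 10.7, 8.1, 3.2, 1.8, 8.9 → max 10.7
A2 regrets: 0.0, 0.6, 6.5, 14.2, 0.0 → max 14.2
A3 regrets: 10.7, 7.9, 9.6, 10.4, 10.8 → max 10.8
A4 regrets: 11.5, 6.9, 0.0, 4.4, 11.0 → max 11.5
A5 regrets: 6.4, 0.0, 3.3, 8.2, 1.9 → max 8.2
A6 regrets: 6.0, 8.7, 9.0, 13.6, 1.1 → max 13.6
A7 regrets: 8.2, 10.1, 11.6, 0.0, 8.9 → max 11.6
Smallest max regret = 8.2 → A5.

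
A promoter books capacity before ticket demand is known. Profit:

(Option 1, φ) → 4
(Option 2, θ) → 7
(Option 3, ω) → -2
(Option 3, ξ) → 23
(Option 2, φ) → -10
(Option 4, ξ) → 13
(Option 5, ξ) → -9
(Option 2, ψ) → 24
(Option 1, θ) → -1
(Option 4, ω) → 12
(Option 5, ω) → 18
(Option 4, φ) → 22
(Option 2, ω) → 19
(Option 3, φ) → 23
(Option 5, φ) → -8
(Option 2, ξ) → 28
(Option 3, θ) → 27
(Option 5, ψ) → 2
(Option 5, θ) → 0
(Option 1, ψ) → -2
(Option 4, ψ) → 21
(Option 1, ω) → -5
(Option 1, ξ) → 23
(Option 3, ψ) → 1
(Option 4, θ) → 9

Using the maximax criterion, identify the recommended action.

Row maxima: Option 1=23, Option 2=28, Option 3=27, Option 4=22, Option 5=18
Best best-case = 28 → Option 2.

Option 2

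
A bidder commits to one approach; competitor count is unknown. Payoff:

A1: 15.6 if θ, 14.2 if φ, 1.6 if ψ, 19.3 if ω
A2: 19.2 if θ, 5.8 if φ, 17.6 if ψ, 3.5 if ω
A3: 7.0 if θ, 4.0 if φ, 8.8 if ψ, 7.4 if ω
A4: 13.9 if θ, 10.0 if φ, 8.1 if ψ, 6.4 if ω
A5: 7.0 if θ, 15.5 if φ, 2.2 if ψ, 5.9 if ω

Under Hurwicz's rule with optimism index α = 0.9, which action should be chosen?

A1: 0.9·19.3 + 0.1·1.6 = 17.53
A2: 0.9·19.2 + 0.1·3.5 = 17.63
A3: 0.9·8.8 + 0.1·4.0 = 8.32
A4: 0.9·13.9 + 0.1·6.4 = 13.15
A5: 0.9·15.5 + 0.1·2.2 = 14.17
Highest Hurwicz score = 17.63 → A2.

A2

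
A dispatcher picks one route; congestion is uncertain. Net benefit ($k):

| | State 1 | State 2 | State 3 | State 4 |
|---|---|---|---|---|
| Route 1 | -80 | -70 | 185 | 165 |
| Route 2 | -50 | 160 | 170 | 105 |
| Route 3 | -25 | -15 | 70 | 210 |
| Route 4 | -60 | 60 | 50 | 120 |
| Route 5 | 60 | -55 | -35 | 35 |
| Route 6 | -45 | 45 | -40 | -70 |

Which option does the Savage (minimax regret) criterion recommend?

Column bests: State 1=60, State 2=160, State 3=185, State 4=210.
Route 1 regrets: 140, 230, 0, 45 → max 230
Route 2 regrets: 110, 0, 15, 105 → max 110
Route 3 regrets: 85, 175, 115, 0 → max 175
Route 4 regrets: 120, 100, 135, 90 → max 135
Route 5 regrets: 0, 215, 220, 175 → max 220
Route 6 regrets: 105, 115, 225, 280 → max 280
Smallest max regret = 110 → Route 2.

Route 2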